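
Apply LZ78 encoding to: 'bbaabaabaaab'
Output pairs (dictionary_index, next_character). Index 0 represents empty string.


LZ78 encoding steps:
Dictionary: {0: ''}
Step 1: w='' (idx 0), next='b' -> output (0, 'b'), add 'b' as idx 1
Step 2: w='b' (idx 1), next='a' -> output (1, 'a'), add 'ba' as idx 2
Step 3: w='' (idx 0), next='a' -> output (0, 'a'), add 'a' as idx 3
Step 4: w='ba' (idx 2), next='a' -> output (2, 'a'), add 'baa' as idx 4
Step 5: w='baa' (idx 4), next='a' -> output (4, 'a'), add 'baaa' as idx 5
Step 6: w='b' (idx 1), end of input -> output (1, '')


Encoded: [(0, 'b'), (1, 'a'), (0, 'a'), (2, 'a'), (4, 'a'), (1, '')]


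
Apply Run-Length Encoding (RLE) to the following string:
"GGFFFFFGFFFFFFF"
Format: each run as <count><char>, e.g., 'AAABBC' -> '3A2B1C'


Scanning runs left to right:
  i=0: run of 'G' x 2 -> '2G'
  i=2: run of 'F' x 5 -> '5F'
  i=7: run of 'G' x 1 -> '1G'
  i=8: run of 'F' x 7 -> '7F'

RLE = 2G5F1G7F


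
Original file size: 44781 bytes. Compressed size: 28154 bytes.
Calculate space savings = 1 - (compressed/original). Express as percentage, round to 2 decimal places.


ratio = compressed/original = 28154/44781 = 0.628704
savings = 1 - ratio = 1 - 0.628704 = 0.371296
as a percentage: 0.371296 * 100 = 37.13%

Space savings = 1 - 28154/44781 = 37.13%


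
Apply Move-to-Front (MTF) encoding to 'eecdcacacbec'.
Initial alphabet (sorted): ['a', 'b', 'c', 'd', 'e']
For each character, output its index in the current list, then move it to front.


MTF encoding:
'e': index 4 in ['a', 'b', 'c', 'd', 'e'] -> ['e', 'a', 'b', 'c', 'd']
'e': index 0 in ['e', 'a', 'b', 'c', 'd'] -> ['e', 'a', 'b', 'c', 'd']
'c': index 3 in ['e', 'a', 'b', 'c', 'd'] -> ['c', 'e', 'a', 'b', 'd']
'd': index 4 in ['c', 'e', 'a', 'b', 'd'] -> ['d', 'c', 'e', 'a', 'b']
'c': index 1 in ['d', 'c', 'e', 'a', 'b'] -> ['c', 'd', 'e', 'a', 'b']
'a': index 3 in ['c', 'd', 'e', 'a', 'b'] -> ['a', 'c', 'd', 'e', 'b']
'c': index 1 in ['a', 'c', 'd', 'e', 'b'] -> ['c', 'a', 'd', 'e', 'b']
'a': index 1 in ['c', 'a', 'd', 'e', 'b'] -> ['a', 'c', 'd', 'e', 'b']
'c': index 1 in ['a', 'c', 'd', 'e', 'b'] -> ['c', 'a', 'd', 'e', 'b']
'b': index 4 in ['c', 'a', 'd', 'e', 'b'] -> ['b', 'c', 'a', 'd', 'e']
'e': index 4 in ['b', 'c', 'a', 'd', 'e'] -> ['e', 'b', 'c', 'a', 'd']
'c': index 2 in ['e', 'b', 'c', 'a', 'd'] -> ['c', 'e', 'b', 'a', 'd']


Output: [4, 0, 3, 4, 1, 3, 1, 1, 1, 4, 4, 2]


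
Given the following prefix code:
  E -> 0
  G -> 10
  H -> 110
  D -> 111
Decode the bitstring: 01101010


Decoding step by step:
Bits 0 -> E
Bits 110 -> H
Bits 10 -> G
Bits 10 -> G


Decoded message: EHGG


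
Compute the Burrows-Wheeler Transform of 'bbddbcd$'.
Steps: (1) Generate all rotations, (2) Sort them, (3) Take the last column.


Rotations (sorted):
  0: $bbddbcd -> last char: d
  1: bbddbcd$ -> last char: $
  2: bcd$bbdd -> last char: d
  3: bddbcd$b -> last char: b
  4: cd$bbddb -> last char: b
  5: d$bbddbc -> last char: c
  6: dbcd$bbd -> last char: d
  7: ddbcd$bb -> last char: b


BWT = d$dbbcdb


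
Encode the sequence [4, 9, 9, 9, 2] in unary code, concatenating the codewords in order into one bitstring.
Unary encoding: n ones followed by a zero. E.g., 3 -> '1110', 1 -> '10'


Encode each number as n ones followed by a terminating 0:
  4 -> 11110 (5 bits)
  9 -> 1111111110 (10 bits)
  9 -> 1111111110 (10 bits)
  9 -> 1111111110 (10 bits)
  2 -> 110 (3 bits)
Total length = 5 + 10 + 10 + 10 + 3 = 38 bits.

Unary([4, 9, 9, 9, 2]) = 11110111111111011111111101111111110110 (38 bits)


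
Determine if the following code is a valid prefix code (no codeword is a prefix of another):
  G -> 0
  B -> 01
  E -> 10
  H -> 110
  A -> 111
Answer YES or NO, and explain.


Checking each pair (does one codeword prefix another?):
  G='0' vs B='01': prefix -- VIOLATION

NO -- this is NOT a valid prefix code. G (0) is a prefix of B (01).


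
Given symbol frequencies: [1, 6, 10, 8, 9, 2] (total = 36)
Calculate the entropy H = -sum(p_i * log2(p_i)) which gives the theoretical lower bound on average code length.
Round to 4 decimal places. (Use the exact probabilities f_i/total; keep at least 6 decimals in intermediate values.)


Per-symbol terms -p_i * log2(p_i) with p_i = f_i/36:
  p = 1/36 = 0.027778: log2(p) = -5.169925, -p*log2(p) = 0.143609
  p = 6/36 = 0.166667: log2(p) = -2.584963, -p*log2(p) = 0.430827
  p = 10/36 = 0.277778: log2(p) = -1.847997, -p*log2(p) = 0.513332
  p = 8/36 = 0.222222: log2(p) = -2.169925, -p*log2(p) = 0.482206
  p = 9/36 = 0.250000: log2(p) = -2.000000, -p*log2(p) = 0.500000
  p = 2/36 = 0.055556: log2(p) = -4.169925, -p*log2(p) = 0.231663
H = 0.143609 + 0.430827 + 0.513332 + 0.482206 + 0.500000 + 0.231663 = 2.301637

H = 2.3016 bits/symbol


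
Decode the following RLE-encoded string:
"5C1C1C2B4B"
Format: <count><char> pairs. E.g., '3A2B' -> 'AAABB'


Expanding each <count><char> pair:
  5C -> 'CCCCC'
  1C -> 'C'
  1C -> 'C'
  2B -> 'BB'
  4B -> 'BBBB'

Decoded = CCCCCCCBBBBBB


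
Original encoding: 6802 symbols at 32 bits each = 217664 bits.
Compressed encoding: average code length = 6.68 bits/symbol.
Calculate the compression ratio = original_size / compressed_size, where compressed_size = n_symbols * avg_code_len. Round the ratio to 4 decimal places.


original_size = n_symbols * orig_bits = 6802 * 32 = 217664 bits
compressed_size = n_symbols * avg_code_len = 6802 * 6.68 = 45437.36 bits
ratio = original_size / compressed_size = 217664 / 45437.36 = 4.7904

Compression ratio = 4.7904


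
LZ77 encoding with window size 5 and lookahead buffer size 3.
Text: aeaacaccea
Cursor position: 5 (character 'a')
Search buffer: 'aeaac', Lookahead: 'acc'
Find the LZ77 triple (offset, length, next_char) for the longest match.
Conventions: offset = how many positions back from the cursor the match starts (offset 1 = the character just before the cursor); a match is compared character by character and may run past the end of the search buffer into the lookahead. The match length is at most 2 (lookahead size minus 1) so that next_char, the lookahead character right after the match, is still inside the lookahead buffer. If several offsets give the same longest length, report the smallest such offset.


Try each offset into the search buffer:
  offset=1 (pos 4, char 'c'): match length 0
  offset=2 (pos 3, char 'a'): match length 2
  offset=3 (pos 2, char 'a'): match length 1
  offset=4 (pos 1, char 'e'): match length 0
  offset=5 (pos 0, char 'a'): match length 1
Longest match has length 2 at offset 2.
next_char = character at position 5 + 2 = 7 -> 'c'

Best match: offset=2, length=2 (matching 'ac' starting at position 3)
LZ77 triple: (2, 2, 'c')


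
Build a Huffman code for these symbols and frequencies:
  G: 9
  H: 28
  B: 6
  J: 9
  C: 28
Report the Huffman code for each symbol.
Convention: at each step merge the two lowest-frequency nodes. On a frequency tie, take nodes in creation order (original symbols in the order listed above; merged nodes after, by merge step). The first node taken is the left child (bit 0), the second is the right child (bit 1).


Huffman tree construction:
Step 1: Merge B(6) + G(9) = 15
Step 2: Merge J(9) + (B+G)(15) = 24
Step 3: Merge (J+(B+G))(24) + H(28) = 52
Step 4: Merge C(28) + ((J+(B+G))+H)(52) = 80
Read each symbol's code off the tree from the root (left child = 0, right child = 1).

Codes:
  G: 1011 (length 4)
  H: 11 (length 2)
  B: 1010 (length 4)
  J: 100 (length 3)
  C: 0 (length 1)
Average code length: 171/80 = 2.1375 bits/symbol


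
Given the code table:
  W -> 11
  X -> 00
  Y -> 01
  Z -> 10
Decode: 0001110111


Decoding:
00 -> X
01 -> Y
11 -> W
01 -> Y
11 -> W


Result: XYWYW


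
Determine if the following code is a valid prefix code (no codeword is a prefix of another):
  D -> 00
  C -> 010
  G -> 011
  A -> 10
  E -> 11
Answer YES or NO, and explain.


Checking each pair (does one codeword prefix another?):
  D='00' vs C='010': no prefix
  D='00' vs G='011': no prefix
  D='00' vs A='10': no prefix
  D='00' vs E='11': no prefix
  C='010' vs D='00': no prefix
  C='010' vs G='011': no prefix
  C='010' vs A='10': no prefix
  C='010' vs E='11': no prefix
  G='011' vs D='00': no prefix
  G='011' vs C='010': no prefix
  G='011' vs A='10': no prefix
  G='011' vs E='11': no prefix
  A='10' vs D='00': no prefix
  A='10' vs C='010': no prefix
  A='10' vs G='011': no prefix
  A='10' vs E='11': no prefix
  E='11' vs D='00': no prefix
  E='11' vs C='010': no prefix
  E='11' vs G='011': no prefix
  E='11' vs A='10': no prefix
No violation found over all pairs.

YES -- this is a valid prefix code. No codeword is a prefix of any other codeword.


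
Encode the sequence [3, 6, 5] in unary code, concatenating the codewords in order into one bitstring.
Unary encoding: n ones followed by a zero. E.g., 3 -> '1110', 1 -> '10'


Encode each number as n ones followed by a terminating 0:
  3 -> 1110 (4 bits)
  6 -> 1111110 (7 bits)
  5 -> 111110 (6 bits)
Total length = 4 + 7 + 6 = 17 bits.

Unary([3, 6, 5]) = 11101111110111110 (17 bits)


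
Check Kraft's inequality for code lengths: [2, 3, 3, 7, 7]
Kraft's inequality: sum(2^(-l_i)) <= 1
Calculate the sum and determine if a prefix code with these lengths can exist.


Sum = 2^(-2) + 2^(-3) + 2^(-3) + 2^(-7) + 2^(-7)
    = 0.25 + 0.125 + 0.125 + 0.0078125 + 0.0078125
    = 66/128 = 0.515625
Since 0.515625 <= 1, Kraft's inequality IS satisfied.
A prefix code with these lengths CAN exist.

Kraft sum = 0.515625. Satisfied.


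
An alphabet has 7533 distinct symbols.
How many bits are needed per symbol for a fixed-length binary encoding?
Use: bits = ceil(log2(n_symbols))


log2(7533) = 12.879
Bracket: 2^12 = 4096 < 7533 <= 2^13 = 8192
So ceil(log2(7533)) = 13

bits = ceil(log2(7533)) = ceil(12.879) = 13 bits


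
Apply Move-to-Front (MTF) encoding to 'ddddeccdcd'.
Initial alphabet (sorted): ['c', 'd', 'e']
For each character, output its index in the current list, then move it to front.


MTF encoding:
'd': index 1 in ['c', 'd', 'e'] -> ['d', 'c', 'e']
'd': index 0 in ['d', 'c', 'e'] -> ['d', 'c', 'e']
'd': index 0 in ['d', 'c', 'e'] -> ['d', 'c', 'e']
'd': index 0 in ['d', 'c', 'e'] -> ['d', 'c', 'e']
'e': index 2 in ['d', 'c', 'e'] -> ['e', 'd', 'c']
'c': index 2 in ['e', 'd', 'c'] -> ['c', 'e', 'd']
'c': index 0 in ['c', 'e', 'd'] -> ['c', 'e', 'd']
'd': index 2 in ['c', 'e', 'd'] -> ['d', 'c', 'e']
'c': index 1 in ['d', 'c', 'e'] -> ['c', 'd', 'e']
'd': index 1 in ['c', 'd', 'e'] -> ['d', 'c', 'e']


Output: [1, 0, 0, 0, 2, 2, 0, 2, 1, 1]


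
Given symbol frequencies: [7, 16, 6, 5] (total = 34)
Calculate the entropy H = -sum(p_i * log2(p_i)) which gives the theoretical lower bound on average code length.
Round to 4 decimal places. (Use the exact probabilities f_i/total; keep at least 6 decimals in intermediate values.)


Per-symbol terms -p_i * log2(p_i) with p_i = f_i/34:
  p = 7/34 = 0.205882: log2(p) = -2.280108, -p*log2(p) = 0.469434
  p = 16/34 = 0.470588: log2(p) = -1.087463, -p*log2(p) = 0.511747
  p = 6/34 = 0.176471: log2(p) = -2.502500, -p*log2(p) = 0.441618
  p = 5/34 = 0.147059: log2(p) = -2.765535, -p*log2(p) = 0.406696
H = 0.469434 + 0.511747 + 0.441618 + 0.406696 = 1.829495

H = 1.8295 bits/symbol


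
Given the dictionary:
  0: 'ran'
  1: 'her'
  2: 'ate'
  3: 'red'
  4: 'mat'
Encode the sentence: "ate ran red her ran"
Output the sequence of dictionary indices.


Look up each word in the dictionary:
  'ate' -> 2
  'ran' -> 0
  'red' -> 3
  'her' -> 1
  'ran' -> 0

Encoded: [2, 0, 3, 1, 0]


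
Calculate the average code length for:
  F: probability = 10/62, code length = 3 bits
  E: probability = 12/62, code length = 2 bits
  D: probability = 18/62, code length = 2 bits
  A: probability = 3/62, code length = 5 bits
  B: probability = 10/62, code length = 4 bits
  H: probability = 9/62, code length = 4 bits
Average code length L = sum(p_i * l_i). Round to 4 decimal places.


Weighted contributions p_i * l_i:
  F: (10/62) * 3 = 30/62
  E: (12/62) * 2 = 24/62
  D: (18/62) * 2 = 36/62
  A: (3/62) * 5 = 15/62
  B: (10/62) * 4 = 40/62
  H: (9/62) * 4 = 36/62
Sum = (30 + 24 + 36 + 15 + 40 + 36)/62 = 181/62

L = 181/62 = 2.9194 bits/symbol


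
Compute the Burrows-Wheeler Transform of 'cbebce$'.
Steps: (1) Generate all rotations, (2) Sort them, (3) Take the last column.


Rotations (sorted):
  0: $cbebce -> last char: e
  1: bce$cbe -> last char: e
  2: bebce$c -> last char: c
  3: cbebce$ -> last char: $
  4: ce$cbeb -> last char: b
  5: e$cbebc -> last char: c
  6: ebce$cb -> last char: b


BWT = eec$bcb


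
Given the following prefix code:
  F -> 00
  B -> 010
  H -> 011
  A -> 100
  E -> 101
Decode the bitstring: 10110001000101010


Decoding step by step:
Bits 101 -> E
Bits 100 -> A
Bits 010 -> B
Bits 00 -> F
Bits 101 -> E
Bits 010 -> B


Decoded message: EABFEB


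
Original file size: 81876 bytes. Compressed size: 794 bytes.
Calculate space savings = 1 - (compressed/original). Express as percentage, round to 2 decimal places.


ratio = compressed/original = 794/81876 = 0.009698
savings = 1 - ratio = 1 - 0.009698 = 0.990302
as a percentage: 0.990302 * 100 = 99.03%

Space savings = 1 - 794/81876 = 99.03%


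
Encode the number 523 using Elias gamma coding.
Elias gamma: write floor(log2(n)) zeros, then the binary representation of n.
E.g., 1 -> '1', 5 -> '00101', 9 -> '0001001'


num_bits = floor(log2(523)) + 1 = 10
leading_zeros = num_bits - 1 = 9
binary(523) = 1000001011

Elias gamma(523) = '000000000' + '1000001011' = 0000000001000001011 (19 bits)


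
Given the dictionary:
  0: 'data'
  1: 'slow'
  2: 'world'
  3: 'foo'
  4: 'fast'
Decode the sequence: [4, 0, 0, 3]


Look up each index in the dictionary:
  4 -> 'fast'
  0 -> 'data'
  0 -> 'data'
  3 -> 'foo'

Decoded: "fast data data foo"


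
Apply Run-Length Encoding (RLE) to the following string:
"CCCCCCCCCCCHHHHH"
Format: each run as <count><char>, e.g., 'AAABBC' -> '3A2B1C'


Scanning runs left to right:
  i=0: run of 'C' x 11 -> '11C'
  i=11: run of 'H' x 5 -> '5H'

RLE = 11C5H


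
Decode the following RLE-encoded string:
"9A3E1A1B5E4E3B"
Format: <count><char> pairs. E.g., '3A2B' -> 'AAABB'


Expanding each <count><char> pair:
  9A -> 'AAAAAAAAA'
  3E -> 'EEE'
  1A -> 'A'
  1B -> 'B'
  5E -> 'EEEEE'
  4E -> 'EEEE'
  3B -> 'BBB'

Decoded = AAAAAAAAAEEEABEEEEEEEEEBBB


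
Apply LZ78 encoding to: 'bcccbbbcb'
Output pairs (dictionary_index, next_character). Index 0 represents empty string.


LZ78 encoding steps:
Dictionary: {0: ''}
Step 1: w='' (idx 0), next='b' -> output (0, 'b'), add 'b' as idx 1
Step 2: w='' (idx 0), next='c' -> output (0, 'c'), add 'c' as idx 2
Step 3: w='c' (idx 2), next='c' -> output (2, 'c'), add 'cc' as idx 3
Step 4: w='b' (idx 1), next='b' -> output (1, 'b'), add 'bb' as idx 4
Step 5: w='b' (idx 1), next='c' -> output (1, 'c'), add 'bc' as idx 5
Step 6: w='b' (idx 1), end of input -> output (1, '')


Encoded: [(0, 'b'), (0, 'c'), (2, 'c'), (1, 'b'), (1, 'c'), (1, '')]


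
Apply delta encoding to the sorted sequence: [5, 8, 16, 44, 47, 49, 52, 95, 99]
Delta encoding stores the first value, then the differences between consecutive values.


First value: 5
Deltas:
  8 - 5 = 3
  16 - 8 = 8
  44 - 16 = 28
  47 - 44 = 3
  49 - 47 = 2
  52 - 49 = 3
  95 - 52 = 43
  99 - 95 = 4


Delta encoded: [5, 3, 8, 28, 3, 2, 3, 43, 4]


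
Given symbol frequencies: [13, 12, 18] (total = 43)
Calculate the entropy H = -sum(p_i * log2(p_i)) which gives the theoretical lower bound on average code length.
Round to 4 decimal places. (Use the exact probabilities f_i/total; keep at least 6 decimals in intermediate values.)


Per-symbol terms -p_i * log2(p_i) with p_i = f_i/43:
  p = 13/43 = 0.302326: log2(p) = -1.725825, -p*log2(p) = 0.521761
  p = 12/43 = 0.279070: log2(p) = -1.841302, -p*log2(p) = 0.513852
  p = 18/43 = 0.418605: log2(p) = -1.256340, -p*log2(p) = 0.525910
H = 0.521761 + 0.513852 + 0.525910 = 1.561523

H = 1.5615 bits/symbol


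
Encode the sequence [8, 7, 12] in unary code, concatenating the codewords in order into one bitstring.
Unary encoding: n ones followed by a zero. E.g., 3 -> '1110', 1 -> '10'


Encode each number as n ones followed by a terminating 0:
  8 -> 111111110 (9 bits)
  7 -> 11111110 (8 bits)
  12 -> 1111111111110 (13 bits)
Total length = 9 + 8 + 13 = 30 bits.

Unary([8, 7, 12]) = 111111110111111101111111111110 (30 bits)


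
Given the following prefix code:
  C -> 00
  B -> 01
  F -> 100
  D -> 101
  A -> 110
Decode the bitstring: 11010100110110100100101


Decoding step by step:
Bits 110 -> A
Bits 101 -> D
Bits 00 -> C
Bits 110 -> A
Bits 110 -> A
Bits 100 -> F
Bits 100 -> F
Bits 101 -> D


Decoded message: ADCAAFFD


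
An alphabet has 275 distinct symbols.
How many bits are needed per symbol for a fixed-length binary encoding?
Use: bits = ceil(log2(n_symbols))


log2(275) = 8.1033
Bracket: 2^8 = 256 < 275 <= 2^9 = 512
So ceil(log2(275)) = 9

bits = ceil(log2(275)) = ceil(8.1033) = 9 bits


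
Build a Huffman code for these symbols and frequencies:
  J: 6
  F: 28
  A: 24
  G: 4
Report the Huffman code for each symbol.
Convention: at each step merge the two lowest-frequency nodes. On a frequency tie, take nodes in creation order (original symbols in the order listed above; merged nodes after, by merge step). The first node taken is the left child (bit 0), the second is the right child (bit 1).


Huffman tree construction:
Step 1: Merge G(4) + J(6) = 10
Step 2: Merge (G+J)(10) + A(24) = 34
Step 3: Merge F(28) + ((G+J)+A)(34) = 62
Read each symbol's code off the tree from the root (left child = 0, right child = 1).

Codes:
  J: 101 (length 3)
  F: 0 (length 1)
  A: 11 (length 2)
  G: 100 (length 3)
Average code length: 106/62 = 1.7097 bits/symbol


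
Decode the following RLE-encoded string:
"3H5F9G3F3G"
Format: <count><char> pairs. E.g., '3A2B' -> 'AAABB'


Expanding each <count><char> pair:
  3H -> 'HHH'
  5F -> 'FFFFF'
  9G -> 'GGGGGGGGG'
  3F -> 'FFF'
  3G -> 'GGG'

Decoded = HHHFFFFFGGGGGGGGGFFFGGG


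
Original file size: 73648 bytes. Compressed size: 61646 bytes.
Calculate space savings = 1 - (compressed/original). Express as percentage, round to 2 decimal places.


ratio = compressed/original = 61646/73648 = 0.837036
savings = 1 - ratio = 1 - 0.837036 = 0.162964
as a percentage: 0.162964 * 100 = 16.3%

Space savings = 1 - 61646/73648 = 16.3%


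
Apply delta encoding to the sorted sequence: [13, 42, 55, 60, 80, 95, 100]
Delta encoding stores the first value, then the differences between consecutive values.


First value: 13
Deltas:
  42 - 13 = 29
  55 - 42 = 13
  60 - 55 = 5
  80 - 60 = 20
  95 - 80 = 15
  100 - 95 = 5


Delta encoded: [13, 29, 13, 5, 20, 15, 5]


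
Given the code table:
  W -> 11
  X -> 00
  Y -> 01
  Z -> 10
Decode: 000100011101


Decoding:
00 -> X
01 -> Y
00 -> X
01 -> Y
11 -> W
01 -> Y


Result: XYXYWY


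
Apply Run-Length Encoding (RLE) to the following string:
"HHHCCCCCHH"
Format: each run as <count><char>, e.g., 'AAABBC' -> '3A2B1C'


Scanning runs left to right:
  i=0: run of 'H' x 3 -> '3H'
  i=3: run of 'C' x 5 -> '5C'
  i=8: run of 'H' x 2 -> '2H'

RLE = 3H5C2H


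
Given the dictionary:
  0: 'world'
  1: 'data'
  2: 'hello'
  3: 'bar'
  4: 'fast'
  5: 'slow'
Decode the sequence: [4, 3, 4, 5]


Look up each index in the dictionary:
  4 -> 'fast'
  3 -> 'bar'
  4 -> 'fast'
  5 -> 'slow'

Decoded: "fast bar fast slow"


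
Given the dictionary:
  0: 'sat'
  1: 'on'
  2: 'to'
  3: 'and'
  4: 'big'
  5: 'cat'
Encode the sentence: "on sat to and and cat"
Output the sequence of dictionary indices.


Look up each word in the dictionary:
  'on' -> 1
  'sat' -> 0
  'to' -> 2
  'and' -> 3
  'and' -> 3
  'cat' -> 5

Encoded: [1, 0, 2, 3, 3, 5]


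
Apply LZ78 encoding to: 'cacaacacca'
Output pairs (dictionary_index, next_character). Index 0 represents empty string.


LZ78 encoding steps:
Dictionary: {0: ''}
Step 1: w='' (idx 0), next='c' -> output (0, 'c'), add 'c' as idx 1
Step 2: w='' (idx 0), next='a' -> output (0, 'a'), add 'a' as idx 2
Step 3: w='c' (idx 1), next='a' -> output (1, 'a'), add 'ca' as idx 3
Step 4: w='a' (idx 2), next='c' -> output (2, 'c'), add 'ac' as idx 4
Step 5: w='ac' (idx 4), next='c' -> output (4, 'c'), add 'acc' as idx 5
Step 6: w='a' (idx 2), end of input -> output (2, '')


Encoded: [(0, 'c'), (0, 'a'), (1, 'a'), (2, 'c'), (4, 'c'), (2, '')]


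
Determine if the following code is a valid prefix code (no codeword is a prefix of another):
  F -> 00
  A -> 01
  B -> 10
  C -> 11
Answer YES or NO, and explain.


Checking each pair (does one codeword prefix another?):
  F='00' vs A='01': no prefix
  F='00' vs B='10': no prefix
  F='00' vs C='11': no prefix
  A='01' vs F='00': no prefix
  A='01' vs B='10': no prefix
  A='01' vs C='11': no prefix
  B='10' vs F='00': no prefix
  B='10' vs A='01': no prefix
  B='10' vs C='11': no prefix
  C='11' vs F='00': no prefix
  C='11' vs A='01': no prefix
  C='11' vs B='10': no prefix
No violation found over all pairs.

YES -- this is a valid prefix code. No codeword is a prefix of any other codeword.


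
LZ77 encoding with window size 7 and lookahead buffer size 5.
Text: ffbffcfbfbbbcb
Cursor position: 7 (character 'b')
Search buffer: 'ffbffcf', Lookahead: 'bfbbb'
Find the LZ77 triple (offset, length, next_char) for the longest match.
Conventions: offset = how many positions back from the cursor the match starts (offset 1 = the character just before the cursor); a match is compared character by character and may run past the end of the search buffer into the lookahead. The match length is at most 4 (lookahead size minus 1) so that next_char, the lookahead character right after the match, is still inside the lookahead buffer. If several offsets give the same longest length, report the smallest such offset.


Try each offset into the search buffer:
  offset=1 (pos 6, char 'f'): match length 0
  offset=2 (pos 5, char 'c'): match length 0
  offset=3 (pos 4, char 'f'): match length 0
  offset=4 (pos 3, char 'f'): match length 0
  offset=5 (pos 2, char 'b'): match length 2
  offset=6 (pos 1, char 'f'): match length 0
  offset=7 (pos 0, char 'f'): match length 0
Longest match has length 2 at offset 5.
next_char = character at position 7 + 2 = 9 -> 'b'

Best match: offset=5, length=2 (matching 'bf' starting at position 2)
LZ77 triple: (5, 2, 'b')


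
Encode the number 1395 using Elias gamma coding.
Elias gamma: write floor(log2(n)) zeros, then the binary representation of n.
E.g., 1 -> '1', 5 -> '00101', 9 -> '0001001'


num_bits = floor(log2(1395)) + 1 = 11
leading_zeros = num_bits - 1 = 10
binary(1395) = 10101110011

Elias gamma(1395) = '0000000000' + '10101110011' = 000000000010101110011 (21 bits)


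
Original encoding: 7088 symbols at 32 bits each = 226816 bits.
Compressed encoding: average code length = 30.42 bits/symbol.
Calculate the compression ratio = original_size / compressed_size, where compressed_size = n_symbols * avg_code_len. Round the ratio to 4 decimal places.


original_size = n_symbols * orig_bits = 7088 * 32 = 226816 bits
compressed_size = n_symbols * avg_code_len = 7088 * 30.42 = 215616.96 bits
ratio = original_size / compressed_size = 226816 / 215616.96 = 1.0519

Compression ratio = 1.0519


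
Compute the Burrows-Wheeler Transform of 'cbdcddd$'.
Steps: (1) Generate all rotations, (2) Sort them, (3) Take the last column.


Rotations (sorted):
  0: $cbdcddd -> last char: d
  1: bdcddd$c -> last char: c
  2: cbdcddd$ -> last char: $
  3: cddd$cbd -> last char: d
  4: d$cbdcdd -> last char: d
  5: dcddd$cb -> last char: b
  6: dd$cbdcd -> last char: d
  7: ddd$cbdc -> last char: c


BWT = dc$ddbdc


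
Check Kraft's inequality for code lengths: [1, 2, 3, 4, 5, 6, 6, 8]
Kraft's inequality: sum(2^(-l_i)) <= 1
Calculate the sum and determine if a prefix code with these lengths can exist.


Sum = 2^(-1) + 2^(-2) + 2^(-3) + 2^(-4) + 2^(-5) + 2^(-6) + 2^(-6) + 2^(-8)
    = 0.5 + 0.25 + 0.125 + 0.0625 + 0.03125 + 0.015625 + 0.015625 + 0.00390625
    = 257/256 = 1.00390625
Since 1.00390625 > 1, Kraft's inequality is NOT satisfied.
A prefix code with these lengths CANNOT exist.

Kraft sum = 1.00390625. Not satisfied.


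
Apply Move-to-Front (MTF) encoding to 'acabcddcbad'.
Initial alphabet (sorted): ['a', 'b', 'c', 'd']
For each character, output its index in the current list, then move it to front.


MTF encoding:
'a': index 0 in ['a', 'b', 'c', 'd'] -> ['a', 'b', 'c', 'd']
'c': index 2 in ['a', 'b', 'c', 'd'] -> ['c', 'a', 'b', 'd']
'a': index 1 in ['c', 'a', 'b', 'd'] -> ['a', 'c', 'b', 'd']
'b': index 2 in ['a', 'c', 'b', 'd'] -> ['b', 'a', 'c', 'd']
'c': index 2 in ['b', 'a', 'c', 'd'] -> ['c', 'b', 'a', 'd']
'd': index 3 in ['c', 'b', 'a', 'd'] -> ['d', 'c', 'b', 'a']
'd': index 0 in ['d', 'c', 'b', 'a'] -> ['d', 'c', 'b', 'a']
'c': index 1 in ['d', 'c', 'b', 'a'] -> ['c', 'd', 'b', 'a']
'b': index 2 in ['c', 'd', 'b', 'a'] -> ['b', 'c', 'd', 'a']
'a': index 3 in ['b', 'c', 'd', 'a'] -> ['a', 'b', 'c', 'd']
'd': index 3 in ['a', 'b', 'c', 'd'] -> ['d', 'a', 'b', 'c']


Output: [0, 2, 1, 2, 2, 3, 0, 1, 2, 3, 3]


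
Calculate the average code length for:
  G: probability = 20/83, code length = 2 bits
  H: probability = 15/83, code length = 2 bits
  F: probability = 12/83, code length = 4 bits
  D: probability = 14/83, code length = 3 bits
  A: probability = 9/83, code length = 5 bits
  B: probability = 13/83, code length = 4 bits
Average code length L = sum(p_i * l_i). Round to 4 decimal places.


Weighted contributions p_i * l_i:
  G: (20/83) * 2 = 40/83
  H: (15/83) * 2 = 30/83
  F: (12/83) * 4 = 48/83
  D: (14/83) * 3 = 42/83
  A: (9/83) * 5 = 45/83
  B: (13/83) * 4 = 52/83
Sum = (40 + 30 + 48 + 42 + 45 + 52)/83 = 257/83

L = 257/83 = 3.0964 bits/symbol


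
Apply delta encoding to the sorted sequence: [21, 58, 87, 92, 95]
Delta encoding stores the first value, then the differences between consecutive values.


First value: 21
Deltas:
  58 - 21 = 37
  87 - 58 = 29
  92 - 87 = 5
  95 - 92 = 3


Delta encoded: [21, 37, 29, 5, 3]


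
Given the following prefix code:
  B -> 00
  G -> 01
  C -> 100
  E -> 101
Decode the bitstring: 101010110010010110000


Decoding step by step:
Bits 101 -> E
Bits 01 -> G
Bits 01 -> G
Bits 100 -> C
Bits 100 -> C
Bits 101 -> E
Bits 100 -> C
Bits 00 -> B


Decoded message: EGGCCECB


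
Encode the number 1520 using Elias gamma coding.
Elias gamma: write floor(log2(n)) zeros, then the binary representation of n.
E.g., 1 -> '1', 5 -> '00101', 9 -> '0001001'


num_bits = floor(log2(1520)) + 1 = 11
leading_zeros = num_bits - 1 = 10
binary(1520) = 10111110000

Elias gamma(1520) = '0000000000' + '10111110000' = 000000000010111110000 (21 bits)


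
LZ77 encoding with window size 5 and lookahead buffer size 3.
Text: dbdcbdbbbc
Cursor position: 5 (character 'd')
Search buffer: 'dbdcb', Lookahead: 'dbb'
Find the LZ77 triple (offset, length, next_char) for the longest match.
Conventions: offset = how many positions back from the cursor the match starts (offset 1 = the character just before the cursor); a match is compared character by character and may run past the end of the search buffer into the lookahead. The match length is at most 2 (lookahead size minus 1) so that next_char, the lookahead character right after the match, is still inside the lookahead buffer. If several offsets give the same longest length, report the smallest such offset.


Try each offset into the search buffer:
  offset=1 (pos 4, char 'b'): match length 0
  offset=2 (pos 3, char 'c'): match length 0
  offset=3 (pos 2, char 'd'): match length 1
  offset=4 (pos 1, char 'b'): match length 0
  offset=5 (pos 0, char 'd'): match length 2
Longest match has length 2 at offset 5.
next_char = character at position 5 + 2 = 7 -> 'b'

Best match: offset=5, length=2 (matching 'db' starting at position 0)
LZ77 triple: (5, 2, 'b')


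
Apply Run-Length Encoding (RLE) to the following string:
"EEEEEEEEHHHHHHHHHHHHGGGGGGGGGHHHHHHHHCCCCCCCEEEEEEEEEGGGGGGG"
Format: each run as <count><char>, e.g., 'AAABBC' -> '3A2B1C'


Scanning runs left to right:
  i=0: run of 'E' x 8 -> '8E'
  i=8: run of 'H' x 12 -> '12H'
  i=20: run of 'G' x 9 -> '9G'
  i=29: run of 'H' x 8 -> '8H'
  i=37: run of 'C' x 7 -> '7C'
  i=44: run of 'E' x 9 -> '9E'
  i=53: run of 'G' x 7 -> '7G'

RLE = 8E12H9G8H7C9E7G


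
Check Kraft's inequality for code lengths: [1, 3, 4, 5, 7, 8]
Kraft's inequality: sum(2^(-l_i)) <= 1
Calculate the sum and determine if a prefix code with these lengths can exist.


Sum = 2^(-1) + 2^(-3) + 2^(-4) + 2^(-5) + 2^(-7) + 2^(-8)
    = 0.5 + 0.125 + 0.0625 + 0.03125 + 0.0078125 + 0.00390625
    = 187/256 = 0.73046875
Since 0.73046875 <= 1, Kraft's inequality IS satisfied.
A prefix code with these lengths CAN exist.

Kraft sum = 0.73046875. Satisfied.


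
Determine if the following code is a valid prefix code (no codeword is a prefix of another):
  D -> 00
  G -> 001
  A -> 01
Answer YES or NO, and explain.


Checking each pair (does one codeword prefix another?):
  D='00' vs G='001': prefix -- VIOLATION

NO -- this is NOT a valid prefix code. D (00) is a prefix of G (001).


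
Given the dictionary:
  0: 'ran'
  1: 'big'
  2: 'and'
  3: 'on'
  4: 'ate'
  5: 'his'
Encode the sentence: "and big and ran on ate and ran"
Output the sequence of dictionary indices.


Look up each word in the dictionary:
  'and' -> 2
  'big' -> 1
  'and' -> 2
  'ran' -> 0
  'on' -> 3
  'ate' -> 4
  'and' -> 2
  'ran' -> 0

Encoded: [2, 1, 2, 0, 3, 4, 2, 0]


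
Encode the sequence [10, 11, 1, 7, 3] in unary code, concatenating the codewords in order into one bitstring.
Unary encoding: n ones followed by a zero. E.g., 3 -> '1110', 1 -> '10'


Encode each number as n ones followed by a terminating 0:
  10 -> 11111111110 (11 bits)
  11 -> 111111111110 (12 bits)
  1 -> 10 (2 bits)
  7 -> 11111110 (8 bits)
  3 -> 1110 (4 bits)
Total length = 11 + 12 + 2 + 8 + 4 = 37 bits.

Unary([10, 11, 1, 7, 3]) = 1111111111011111111111010111111101110 (37 bits)


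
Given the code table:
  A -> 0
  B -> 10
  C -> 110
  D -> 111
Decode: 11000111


Decoding:
110 -> C
0 -> A
0 -> A
111 -> D


Result: CAAD


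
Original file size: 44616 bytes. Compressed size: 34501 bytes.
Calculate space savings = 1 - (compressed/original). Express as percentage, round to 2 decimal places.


ratio = compressed/original = 34501/44616 = 0.773288
savings = 1 - ratio = 1 - 0.773288 = 0.226712
as a percentage: 0.226712 * 100 = 22.67%

Space savings = 1 - 34501/44616 = 22.67%


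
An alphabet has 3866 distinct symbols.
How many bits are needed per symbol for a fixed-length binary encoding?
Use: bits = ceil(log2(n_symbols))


log2(3866) = 11.9166
Bracket: 2^11 = 2048 < 3866 <= 2^12 = 4096
So ceil(log2(3866)) = 12

bits = ceil(log2(3866)) = ceil(11.9166) = 12 bits


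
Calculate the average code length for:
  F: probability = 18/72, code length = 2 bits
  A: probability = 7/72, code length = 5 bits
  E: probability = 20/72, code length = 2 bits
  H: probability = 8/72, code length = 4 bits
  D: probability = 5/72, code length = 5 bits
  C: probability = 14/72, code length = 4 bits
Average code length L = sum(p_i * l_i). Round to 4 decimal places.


Weighted contributions p_i * l_i:
  F: (18/72) * 2 = 36/72
  A: (7/72) * 5 = 35/72
  E: (20/72) * 2 = 40/72
  H: (8/72) * 4 = 32/72
  D: (5/72) * 5 = 25/72
  C: (14/72) * 4 = 56/72
Sum = (36 + 35 + 40 + 32 + 25 + 56)/72 = 224/72

L = 224/72 = 3.1111 bits/symbol


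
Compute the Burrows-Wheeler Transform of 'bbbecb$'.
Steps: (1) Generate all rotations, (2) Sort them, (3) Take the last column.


Rotations (sorted):
  0: $bbbecb -> last char: b
  1: b$bbbec -> last char: c
  2: bbbecb$ -> last char: $
  3: bbecb$b -> last char: b
  4: becb$bb -> last char: b
  5: cb$bbbe -> last char: e
  6: ecb$bbb -> last char: b


BWT = bc$bbeb


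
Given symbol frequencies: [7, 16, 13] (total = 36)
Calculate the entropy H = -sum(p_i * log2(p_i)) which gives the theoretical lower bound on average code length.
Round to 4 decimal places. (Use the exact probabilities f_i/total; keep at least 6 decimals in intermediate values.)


Per-symbol terms -p_i * log2(p_i) with p_i = f_i/36:
  p = 7/36 = 0.194444: log2(p) = -2.362570, -p*log2(p) = 0.459389
  p = 16/36 = 0.444444: log2(p) = -1.169925, -p*log2(p) = 0.519967
  p = 13/36 = 0.361111: log2(p) = -1.469485, -p*log2(p) = 0.530647
H = 0.459389 + 0.519967 + 0.530647 = 1.510003

H = 1.51 bits/symbol


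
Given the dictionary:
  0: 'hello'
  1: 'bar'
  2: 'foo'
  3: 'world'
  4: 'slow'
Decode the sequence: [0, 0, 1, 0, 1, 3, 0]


Look up each index in the dictionary:
  0 -> 'hello'
  0 -> 'hello'
  1 -> 'bar'
  0 -> 'hello'
  1 -> 'bar'
  3 -> 'world'
  0 -> 'hello'

Decoded: "hello hello bar hello bar world hello"


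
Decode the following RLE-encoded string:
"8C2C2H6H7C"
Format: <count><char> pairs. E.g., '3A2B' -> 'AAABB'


Expanding each <count><char> pair:
  8C -> 'CCCCCCCC'
  2C -> 'CC'
  2H -> 'HH'
  6H -> 'HHHHHH'
  7C -> 'CCCCCCC'

Decoded = CCCCCCCCCCHHHHHHHHCCCCCCC


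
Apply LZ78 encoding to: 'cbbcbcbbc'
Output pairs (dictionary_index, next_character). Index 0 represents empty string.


LZ78 encoding steps:
Dictionary: {0: ''}
Step 1: w='' (idx 0), next='c' -> output (0, 'c'), add 'c' as idx 1
Step 2: w='' (idx 0), next='b' -> output (0, 'b'), add 'b' as idx 2
Step 3: w='b' (idx 2), next='c' -> output (2, 'c'), add 'bc' as idx 3
Step 4: w='bc' (idx 3), next='b' -> output (3, 'b'), add 'bcb' as idx 4
Step 5: w='bc' (idx 3), end of input -> output (3, '')


Encoded: [(0, 'c'), (0, 'b'), (2, 'c'), (3, 'b'), (3, '')]


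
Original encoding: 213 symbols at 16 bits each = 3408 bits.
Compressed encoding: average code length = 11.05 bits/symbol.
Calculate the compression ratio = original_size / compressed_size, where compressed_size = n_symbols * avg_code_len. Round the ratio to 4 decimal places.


original_size = n_symbols * orig_bits = 213 * 16 = 3408 bits
compressed_size = n_symbols * avg_code_len = 213 * 11.05 = 2353.65 bits
ratio = original_size / compressed_size = 3408 / 2353.65 = 1.448

Compression ratio = 1.448


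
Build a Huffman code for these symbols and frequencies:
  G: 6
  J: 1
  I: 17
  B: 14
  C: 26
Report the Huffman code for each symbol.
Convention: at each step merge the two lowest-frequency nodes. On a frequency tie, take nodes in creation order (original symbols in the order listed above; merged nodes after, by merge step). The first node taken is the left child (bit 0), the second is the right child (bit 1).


Huffman tree construction:
Step 1: Merge J(1) + G(6) = 7
Step 2: Merge (J+G)(7) + B(14) = 21
Step 3: Merge I(17) + ((J+G)+B)(21) = 38
Step 4: Merge C(26) + (I+((J+G)+B))(38) = 64
Read each symbol's code off the tree from the root (left child = 0, right child = 1).

Codes:
  G: 1101 (length 4)
  J: 1100 (length 4)
  I: 10 (length 2)
  B: 111 (length 3)
  C: 0 (length 1)
Average code length: 130/64 = 2.0313 bits/symbol


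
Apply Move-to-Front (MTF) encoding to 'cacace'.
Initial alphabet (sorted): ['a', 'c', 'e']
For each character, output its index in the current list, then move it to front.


MTF encoding:
'c': index 1 in ['a', 'c', 'e'] -> ['c', 'a', 'e']
'a': index 1 in ['c', 'a', 'e'] -> ['a', 'c', 'e']
'c': index 1 in ['a', 'c', 'e'] -> ['c', 'a', 'e']
'a': index 1 in ['c', 'a', 'e'] -> ['a', 'c', 'e']
'c': index 1 in ['a', 'c', 'e'] -> ['c', 'a', 'e']
'e': index 2 in ['c', 'a', 'e'] -> ['e', 'c', 'a']


Output: [1, 1, 1, 1, 1, 2]


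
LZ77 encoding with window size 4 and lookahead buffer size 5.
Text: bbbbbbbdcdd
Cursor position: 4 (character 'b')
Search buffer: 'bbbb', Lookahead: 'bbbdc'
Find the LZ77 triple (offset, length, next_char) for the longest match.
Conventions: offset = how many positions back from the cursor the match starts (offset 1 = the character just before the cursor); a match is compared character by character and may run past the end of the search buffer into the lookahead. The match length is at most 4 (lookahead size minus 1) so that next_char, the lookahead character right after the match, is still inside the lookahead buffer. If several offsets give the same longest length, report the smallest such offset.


Try each offset into the search buffer:
  offset=1 (pos 3, char 'b'): match length 3
  offset=2 (pos 2, char 'b'): match length 3
  offset=3 (pos 1, char 'b'): match length 3
  offset=4 (pos 0, char 'b'): match length 3
Longest match has length 3, found at offsets 1, 2, 3, 4; take the smallest, offset 1.
next_char = character at position 4 + 3 = 7 -> 'd'

Best match: offset=1, length=3 (matching 'bbb' starting at position 3)
LZ77 triple: (1, 3, 'd')


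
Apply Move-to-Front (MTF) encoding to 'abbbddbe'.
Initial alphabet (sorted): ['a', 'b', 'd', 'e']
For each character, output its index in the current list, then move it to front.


MTF encoding:
'a': index 0 in ['a', 'b', 'd', 'e'] -> ['a', 'b', 'd', 'e']
'b': index 1 in ['a', 'b', 'd', 'e'] -> ['b', 'a', 'd', 'e']
'b': index 0 in ['b', 'a', 'd', 'e'] -> ['b', 'a', 'd', 'e']
'b': index 0 in ['b', 'a', 'd', 'e'] -> ['b', 'a', 'd', 'e']
'd': index 2 in ['b', 'a', 'd', 'e'] -> ['d', 'b', 'a', 'e']
'd': index 0 in ['d', 'b', 'a', 'e'] -> ['d', 'b', 'a', 'e']
'b': index 1 in ['d', 'b', 'a', 'e'] -> ['b', 'd', 'a', 'e']
'e': index 3 in ['b', 'd', 'a', 'e'] -> ['e', 'b', 'd', 'a']


Output: [0, 1, 0, 0, 2, 0, 1, 3]


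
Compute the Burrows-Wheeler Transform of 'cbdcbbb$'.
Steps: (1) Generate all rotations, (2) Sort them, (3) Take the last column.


Rotations (sorted):
  0: $cbdcbbb -> last char: b
  1: b$cbdcbb -> last char: b
  2: bb$cbdcb -> last char: b
  3: bbb$cbdc -> last char: c
  4: bdcbbb$c -> last char: c
  5: cbbb$cbd -> last char: d
  6: cbdcbbb$ -> last char: $
  7: dcbbb$cb -> last char: b


BWT = bbbccd$b


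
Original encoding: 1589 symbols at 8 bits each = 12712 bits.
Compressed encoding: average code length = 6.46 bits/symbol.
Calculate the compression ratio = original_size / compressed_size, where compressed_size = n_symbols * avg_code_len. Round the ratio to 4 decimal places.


original_size = n_symbols * orig_bits = 1589 * 8 = 12712 bits
compressed_size = n_symbols * avg_code_len = 1589 * 6.46 = 10264.94 bits
ratio = original_size / compressed_size = 12712 / 10264.94 = 1.2384

Compression ratio = 1.2384


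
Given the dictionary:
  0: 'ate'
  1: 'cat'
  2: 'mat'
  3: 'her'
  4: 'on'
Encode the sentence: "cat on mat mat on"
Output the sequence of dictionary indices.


Look up each word in the dictionary:
  'cat' -> 1
  'on' -> 4
  'mat' -> 2
  'mat' -> 2
  'on' -> 4

Encoded: [1, 4, 2, 2, 4]


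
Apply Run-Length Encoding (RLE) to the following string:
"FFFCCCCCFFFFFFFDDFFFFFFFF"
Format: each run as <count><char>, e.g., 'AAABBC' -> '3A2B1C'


Scanning runs left to right:
  i=0: run of 'F' x 3 -> '3F'
  i=3: run of 'C' x 5 -> '5C'
  i=8: run of 'F' x 7 -> '7F'
  i=15: run of 'D' x 2 -> '2D'
  i=17: run of 'F' x 8 -> '8F'

RLE = 3F5C7F2D8F


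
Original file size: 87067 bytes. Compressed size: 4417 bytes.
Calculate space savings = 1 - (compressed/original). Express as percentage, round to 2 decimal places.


ratio = compressed/original = 4417/87067 = 0.050731
savings = 1 - ratio = 1 - 0.050731 = 0.949269
as a percentage: 0.949269 * 100 = 94.93%

Space savings = 1 - 4417/87067 = 94.93%


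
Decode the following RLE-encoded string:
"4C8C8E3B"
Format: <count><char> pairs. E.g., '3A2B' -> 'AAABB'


Expanding each <count><char> pair:
  4C -> 'CCCC'
  8C -> 'CCCCCCCC'
  8E -> 'EEEEEEEE'
  3B -> 'BBB'

Decoded = CCCCCCCCCCCCEEEEEEEEBBB


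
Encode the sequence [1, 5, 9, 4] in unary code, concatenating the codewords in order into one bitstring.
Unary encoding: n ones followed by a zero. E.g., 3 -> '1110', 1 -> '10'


Encode each number as n ones followed by a terminating 0:
  1 -> 10 (2 bits)
  5 -> 111110 (6 bits)
  9 -> 1111111110 (10 bits)
  4 -> 11110 (5 bits)
Total length = 2 + 6 + 10 + 5 = 23 bits.

Unary([1, 5, 9, 4]) = 10111110111111111011110 (23 bits)


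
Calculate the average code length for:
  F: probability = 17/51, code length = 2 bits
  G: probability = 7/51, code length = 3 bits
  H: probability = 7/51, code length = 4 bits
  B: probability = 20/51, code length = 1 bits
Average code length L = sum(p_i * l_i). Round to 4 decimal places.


Weighted contributions p_i * l_i:
  F: (17/51) * 2 = 34/51
  G: (7/51) * 3 = 21/51
  H: (7/51) * 4 = 28/51
  B: (20/51) * 1 = 20/51
Sum = (34 + 21 + 28 + 20)/51 = 103/51

L = 103/51 = 2.0196 bits/symbol
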